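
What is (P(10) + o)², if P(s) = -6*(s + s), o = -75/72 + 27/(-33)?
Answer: 1034973241/69696 ≈ 14850.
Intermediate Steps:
o = -491/264 (o = -75*1/72 + 27*(-1/33) = -25/24 - 9/11 = -491/264 ≈ -1.8598)
P(s) = -12*s
(P(10) + o)² = (-12*10 - 491/264)² = (-120 - 491/264)² = (-32171/264)² = 1034973241/69696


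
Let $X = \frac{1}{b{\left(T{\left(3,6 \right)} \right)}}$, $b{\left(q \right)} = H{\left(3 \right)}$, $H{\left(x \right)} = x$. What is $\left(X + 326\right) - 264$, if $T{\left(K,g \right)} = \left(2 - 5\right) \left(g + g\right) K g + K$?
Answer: $\frac{187}{3} \approx 62.333$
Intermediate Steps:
$T{\left(K,g \right)} = K - 6 K g^{2}$ ($T{\left(K,g \right)} = - 3 \cdot 2 g K g + K = - 6 g K g + K = - 6 K g g + K = - 6 K g^{2} + K = K - 6 K g^{2}$)
$b{\left(q \right)} = 3$
$X = \frac{1}{3} \approx 0.33333$
$\left(X + 326\right) - 264 = \left(\frac{1}{3} + 326\right) - 264 = \frac{979}{3} - 264 = \frac{187}{3}$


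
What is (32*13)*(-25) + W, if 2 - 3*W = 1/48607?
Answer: -1516441187/145821 ≈ -10399.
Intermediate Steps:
W = 97213/145821 (W = ⅔ - ⅓/48607 = ⅔ - ⅓*1/48607 = ⅔ - 1/145821 = 97213/145821 ≈ 0.66666)
(32*13)*(-25) + W = (32*13)*(-25) + 97213/145821 = 416*(-25) + 97213/145821 = -10400 + 97213/145821 = -1516441187/145821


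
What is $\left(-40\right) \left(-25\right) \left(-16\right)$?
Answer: $-16000$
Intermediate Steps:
$\left(-40\right) \left(-25\right) \left(-16\right) = 1000 \left(-16\right) = -16000$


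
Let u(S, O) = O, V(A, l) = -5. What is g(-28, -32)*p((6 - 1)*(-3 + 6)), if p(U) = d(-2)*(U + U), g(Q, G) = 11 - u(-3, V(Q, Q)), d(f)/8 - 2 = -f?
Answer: 15360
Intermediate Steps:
d(f) = 16 - 8*f (d(f) = 16 + 8*(-f) = 16 - 8*f)
g(Q, G) = 16 (g(Q, G) = 11 - 1*(-5) = 11 + 5 = 16)
p(U) = 64*U (p(U) = (16 - 8*(-2))*(U + U) = (16 + 16)*(2*U) = 32*(2*U) = 64*U)
g(-28, -32)*p((6 - 1)*(-3 + 6)) = 16*(64*((6 - 1)*(-3 + 6))) = 16*(64*(5*3)) = 16*(64*15) = 16*960 = 15360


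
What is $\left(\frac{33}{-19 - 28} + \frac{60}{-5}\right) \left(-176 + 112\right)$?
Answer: $\frac{38208}{47} \approx 812.94$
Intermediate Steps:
$\left(\frac{33}{-19 - 28} + \frac{60}{-5}\right) \left(-176 + 112\right) = \left(\frac{33}{-47} + 60 \left(- \frac{1}{5}\right)\right) \left(-64\right) = \left(33 \left(- \frac{1}{47}\right) - 12\right) \left(-64\right) = \left(- \frac{33}{47} - 12\right) \left(-64\right) = \left(- \frac{597}{47}\right) \left(-64\right) = \frac{38208}{47}$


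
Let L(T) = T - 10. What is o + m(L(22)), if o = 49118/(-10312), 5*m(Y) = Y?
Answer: -60923/25780 ≈ -2.3632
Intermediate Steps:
L(T) = -10 + T
m(Y) = Y/5
o = -24559/5156 (o = 49118*(-1/10312) = -24559/5156 ≈ -4.7632)
o + m(L(22)) = -24559/5156 + (-10 + 22)/5 = -24559/5156 + (⅕)*12 = -24559/5156 + 12/5 = -60923/25780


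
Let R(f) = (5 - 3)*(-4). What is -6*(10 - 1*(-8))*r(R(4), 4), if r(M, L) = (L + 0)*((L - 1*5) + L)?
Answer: -1296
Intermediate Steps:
R(f) = -8 (R(f) = 2*(-4) = -8)
r(M, L) = L*(-5 + 2*L) (r(M, L) = L*((L - 5) + L) = L*((-5 + L) + L) = L*(-5 + 2*L))
-6*(10 - 1*(-8))*r(R(4), 4) = -6*(10 - 1*(-8))*4*(-5 + 2*4) = -6*(10 + 8)*4*(-5 + 8) = -108*4*3 = -108*12 = -6*216 = -1296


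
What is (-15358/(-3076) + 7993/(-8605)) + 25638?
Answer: 339359639181/13234490 ≈ 25642.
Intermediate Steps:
(-15358/(-3076) + 7993/(-8605)) + 25638 = (-15358*(-1/3076) + 7993*(-1/8605)) + 25638 = (7679/1538 - 7993/8605) + 25638 = 53784561/13234490 + 25638 = 339359639181/13234490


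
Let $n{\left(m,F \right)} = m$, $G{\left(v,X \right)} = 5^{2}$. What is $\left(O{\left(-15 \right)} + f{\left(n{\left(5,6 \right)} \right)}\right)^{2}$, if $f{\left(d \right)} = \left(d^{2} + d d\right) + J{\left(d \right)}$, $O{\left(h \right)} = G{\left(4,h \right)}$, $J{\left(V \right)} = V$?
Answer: $6400$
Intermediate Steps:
$G{\left(v,X \right)} = 25$
$O{\left(h \right)} = 25$
$f{\left(d \right)} = d + 2 d^{2}$ ($f{\left(d \right)} = \left(d^{2} + d d\right) + d = \left(d^{2} + d^{2}\right) + d = 2 d^{2} + d = d + 2 d^{2}$)
$\left(O{\left(-15 \right)} + f{\left(n{\left(5,6 \right)} \right)}\right)^{2} = \left(25 + 5 \left(1 + 2 \cdot 5\right)\right)^{2} = \left(25 + 5 \left(1 + 10\right)\right)^{2} = \left(25 + 5 \cdot 11\right)^{2} = \left(25 + 55\right)^{2} = 80^{2} = 6400$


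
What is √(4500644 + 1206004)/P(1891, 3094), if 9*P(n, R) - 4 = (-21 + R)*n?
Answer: 54*√158518/5811047 ≈ 0.0036998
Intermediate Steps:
P(n, R) = 4/9 + n*(-21 + R)/9 (P(n, R) = 4/9 + ((-21 + R)*n)/9 = 4/9 + (n*(-21 + R))/9 = 4/9 + n*(-21 + R)/9)
√(4500644 + 1206004)/P(1891, 3094) = √(4500644 + 1206004)/(4/9 - 7/3*1891 + (⅑)*3094*1891) = √5706648/(4/9 - 13237/3 + 5850754/9) = (6*√158518)/(5811047/9) = (6*√158518)*(9/5811047) = 54*√158518/5811047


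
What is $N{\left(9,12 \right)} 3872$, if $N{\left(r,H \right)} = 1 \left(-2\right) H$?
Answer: $-92928$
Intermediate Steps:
$N{\left(r,H \right)} = - 2 H$
$N{\left(9,12 \right)} 3872 = \left(-2\right) 12 \cdot 3872 = \left(-24\right) 3872 = -92928$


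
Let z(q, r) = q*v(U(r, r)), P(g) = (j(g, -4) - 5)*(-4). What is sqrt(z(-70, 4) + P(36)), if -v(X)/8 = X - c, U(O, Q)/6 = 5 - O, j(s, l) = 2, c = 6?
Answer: 2*sqrt(3) ≈ 3.4641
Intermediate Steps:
U(O, Q) = 30 - 6*O (U(O, Q) = 6*(5 - O) = 30 - 6*O)
v(X) = 48 - 8*X (v(X) = -8*(X - 1*6) = -8*(X - 6) = -8*(-6 + X) = 48 - 8*X)
P(g) = 12 (P(g) = (2 - 5)*(-4) = -3*(-4) = 12)
z(q, r) = q*(-192 + 48*r) (z(q, r) = q*(48 - 8*(30 - 6*r)) = q*(48 + (-240 + 48*r)) = q*(-192 + 48*r))
sqrt(z(-70, 4) + P(36)) = sqrt(48*(-70)*(-4 + 4) + 12) = sqrt(48*(-70)*0 + 12) = sqrt(0 + 12) = sqrt(12) = 2*sqrt(3)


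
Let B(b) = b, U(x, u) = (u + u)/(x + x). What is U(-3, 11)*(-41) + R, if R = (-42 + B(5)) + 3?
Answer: 349/3 ≈ 116.33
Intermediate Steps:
U(x, u) = u/x (U(x, u) = (2*u)/((2*x)) = (2*u)*(1/(2*x)) = u/x)
R = -34 (R = (-42 + 5) + 3 = -37 + 3 = -34)
U(-3, 11)*(-41) + R = (11/(-3))*(-41) - 34 = (11*(-⅓))*(-41) - 34 = -11/3*(-41) - 34 = 451/3 - 34 = 349/3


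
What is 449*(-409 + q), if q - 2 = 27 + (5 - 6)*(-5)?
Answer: -168375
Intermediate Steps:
q = 34 (q = 2 + (27 + (5 - 6)*(-5)) = 2 + (27 - 1*(-5)) = 2 + (27 + 5) = 2 + 32 = 34)
449*(-409 + q) = 449*(-409 + 34) = 449*(-375) = -168375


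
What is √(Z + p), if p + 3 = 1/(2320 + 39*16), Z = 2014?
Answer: √272337710/368 ≈ 44.844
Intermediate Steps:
p = -8831/2944 (p = -3 + 1/(2320 + 39*16) = -3 + 1/(2320 + 624) = -3 + 1/2944 = -8831/2944 ≈ -2.9997)
√(Z + p) = √(2014 - 8831/2944) = √(5920385/2944) = √272337710/368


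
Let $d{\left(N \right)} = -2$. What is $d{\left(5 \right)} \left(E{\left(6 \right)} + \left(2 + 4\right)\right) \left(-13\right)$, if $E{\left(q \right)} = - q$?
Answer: $0$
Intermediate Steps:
$d{\left(5 \right)} \left(E{\left(6 \right)} + \left(2 + 4\right)\right) \left(-13\right) = - 2 \left(\left(-1\right) 6 + \left(2 + 4\right)\right) \left(-13\right) = - 2 \left(-6 + 6\right) \left(-13\right) = \left(-2\right) 0 \left(-13\right) = 0 \left(-13\right) = 0$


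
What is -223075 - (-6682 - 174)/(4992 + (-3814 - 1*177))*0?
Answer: -223075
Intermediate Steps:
-223075 - (-6682 - 174)/(4992 + (-3814 - 1*177))*0 = -223075 - (-6856/(4992 + (-3814 - 177)))*0 = -223075 - (-6856/(4992 - 3991))*0 = -223075 - (-6856/1001)*0 = -223075 - (-6856*1/1001)*0 = -223075 - (-6856)*0/1001 = -223075 - 1*0 = -223075 + 0 = -223075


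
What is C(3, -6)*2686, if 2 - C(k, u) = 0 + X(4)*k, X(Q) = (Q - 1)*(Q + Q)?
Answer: -188020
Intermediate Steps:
X(Q) = 2*Q*(-1 + Q) (X(Q) = (-1 + Q)*(2*Q) = 2*Q*(-1 + Q))
C(k, u) = 2 - 24*k (C(k, u) = 2 - (0 + (2*4*(-1 + 4))*k) = 2 - (0 + (2*4*3)*k) = 2 - (0 + 24*k) = 2 - 24*k)
C(3, -6)*2686 = (2 - 24*3)*2686 = (2 - 72)*2686 = -70*2686 = -188020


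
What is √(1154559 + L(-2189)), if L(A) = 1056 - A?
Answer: 2*√289451 ≈ 1076.0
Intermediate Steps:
√(1154559 + L(-2189)) = √(1154559 + (1056 - 1*(-2189))) = √(1154559 + (1056 + 2189)) = √(1154559 + 3245) = √1157804 = 2*√289451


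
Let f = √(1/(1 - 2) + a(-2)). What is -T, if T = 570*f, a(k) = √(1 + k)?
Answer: -570*√(-1 + I) ≈ -259.4 - 626.25*I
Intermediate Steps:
f = √(-1 + I) (f = √(1/(1 - 2) + √(1 - 2)) = √(1/(-1) + √(-1)) = √(-1 + I) ≈ 0.45509 + 1.0987*I)
T = 570*√(-1 + I) ≈ 259.4 + 626.25*I
-T = -570*√(-1 + I)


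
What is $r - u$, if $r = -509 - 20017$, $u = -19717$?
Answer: $-809$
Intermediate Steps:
$r = -20526$
$r - u = -20526 - -19717 = -20526 + 19717 = -809$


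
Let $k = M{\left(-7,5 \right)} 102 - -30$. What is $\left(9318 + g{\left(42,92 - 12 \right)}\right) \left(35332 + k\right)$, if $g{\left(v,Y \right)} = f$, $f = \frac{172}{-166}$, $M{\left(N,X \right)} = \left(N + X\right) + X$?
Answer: $\frac{27582349744}{83} \approx 3.3232 \cdot 10^{8}$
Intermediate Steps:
$M{\left(N,X \right)} = N + 2 X$
$f = - \frac{86}{83}$ ($f = 172 \left(- \frac{1}{166}\right) = - \frac{86}{83} \approx -1.0361$)
$k = 336$ ($k = \left(-7 + 2 \cdot 5\right) 102 - -30 = \left(-7 + 10\right) 102 + 30 = 3 \cdot 102 + 30 = 306 + 30 = 336$)
$g{\left(v,Y \right)} = - \frac{86}{83}$
$\left(9318 + g{\left(42,92 - 12 \right)}\right) \left(35332 + k\right) = \left(9318 - \frac{86}{83}\right) \left(35332 + 336\right) = \frac{773308}{83} \cdot 35668 = \frac{27582349744}{83}$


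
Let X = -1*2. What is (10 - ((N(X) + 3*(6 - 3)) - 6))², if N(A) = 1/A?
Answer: 225/4 ≈ 56.250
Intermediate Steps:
X = -2
(10 - ((N(X) + 3*(6 - 3)) - 6))² = (10 - ((1/(-2) + 3*(6 - 3)) - 6))² = (10 - ((-½ + 3*3) - 6))² = (10 - ((-½ + 9) - 6))² = (10 - (17/2 - 6))² = (10 - 1*5/2)² = (10 - 5/2)² = (15/2)² = 225/4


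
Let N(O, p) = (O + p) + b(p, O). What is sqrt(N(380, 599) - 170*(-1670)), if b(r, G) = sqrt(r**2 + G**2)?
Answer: sqrt(284879 + sqrt(503201)) ≈ 534.40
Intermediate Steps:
b(r, G) = sqrt(G**2 + r**2)
N(O, p) = O + p + sqrt(O**2 + p**2) (N(O, p) = (O + p) + sqrt(O**2 + p**2) = O + p + sqrt(O**2 + p**2))
sqrt(N(380, 599) - 170*(-1670)) = sqrt((380 + 599 + sqrt(380**2 + 599**2)) - 170*(-1670)) = sqrt((380 + 599 + sqrt(144400 + 358801)) + 283900) = sqrt((380 + 599 + sqrt(503201)) + 283900) = sqrt((979 + sqrt(503201)) + 283900) = sqrt(284879 + sqrt(503201))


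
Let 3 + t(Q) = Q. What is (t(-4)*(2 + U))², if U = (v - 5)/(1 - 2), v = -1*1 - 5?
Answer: 8281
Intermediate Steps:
t(Q) = -3 + Q
v = -6 (v = -1 - 5 = -6)
U = 11 (U = (-6 - 5)/(1 - 2) = -11/(-1) = -11*(-1) = 11)
(t(-4)*(2 + U))² = ((-3 - 4)*(2 + 11))² = (-7*13)² = (-91)² = 8281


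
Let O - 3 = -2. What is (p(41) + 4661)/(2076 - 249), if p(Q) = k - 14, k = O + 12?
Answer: 4660/1827 ≈ 2.5506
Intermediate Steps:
O = 1 (O = 3 - 2 = 1)
k = 13 (k = 1 + 12 = 13)
p(Q) = -1 (p(Q) = 13 - 14 = -1)
(p(41) + 4661)/(2076 - 249) = (-1 + 4661)/(2076 - 249) = 4660/1827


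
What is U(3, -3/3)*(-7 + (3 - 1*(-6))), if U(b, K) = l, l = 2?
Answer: 4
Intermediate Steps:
U(b, K) = 2
U(3, -3/3)*(-7 + (3 - 1*(-6))) = 2*(-7 + (3 - 1*(-6))) = 2*(-7 + (3 + 6)) = 2*(-7 + 9) = 2*2 = 4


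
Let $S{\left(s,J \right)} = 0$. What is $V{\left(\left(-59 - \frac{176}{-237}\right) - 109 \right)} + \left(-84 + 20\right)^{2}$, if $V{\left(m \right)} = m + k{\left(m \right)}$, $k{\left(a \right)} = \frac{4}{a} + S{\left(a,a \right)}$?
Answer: $\frac{9227263751}{2348670} \approx 3928.7$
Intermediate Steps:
$k{\left(a \right)} = \frac{4}{a}$ ($k{\left(a \right)} = \frac{4}{a} + 0 = \frac{4}{a}$)
$V{\left(m \right)} = m + \frac{4}{m}$
$V{\left(\left(-59 - \frac{176}{-237}\right) - 109 \right)} + \left(-84 + 20\right)^{2} = \left(\left(\left(-59 - \frac{176}{-237}\right) - 109\right) + \frac{4}{\left(-59 - \frac{176}{-237}\right) - 109}\right) + \left(-84 + 20\right)^{2} = \left(\left(\left(-59 - - \frac{176}{237}\right) - 109\right) + \frac{4}{\left(-59 - - \frac{176}{237}\right) - 109}\right) + \left(-64\right)^{2} = \left(\left(\left(-59 + \frac{176}{237}\right) - 109\right) + \frac{4}{\left(-59 + \frac{176}{237}\right) - 109}\right) + 4096 = \left(\left(- \frac{13807}{237} - 109\right) + \frac{4}{- \frac{13807}{237} - 109}\right) + 4096 = \left(- \frac{39640}{237} + \frac{4}{- \frac{39640}{237}}\right) + 4096 = \left(- \frac{39640}{237} + 4 \left(- \frac{237}{39640}\right)\right) + 4096 = \left(- \frac{39640}{237} - \frac{237}{9910}\right) + 4096 = - \frac{392888569}{2348670} + 4096 = \frac{9227263751}{2348670}$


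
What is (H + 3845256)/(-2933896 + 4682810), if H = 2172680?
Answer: 3008968/874457 ≈ 3.4410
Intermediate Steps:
(H + 3845256)/(-2933896 + 4682810) = (2172680 + 3845256)/(-2933896 + 4682810) = 6017936/1748914 = 6017936*(1/1748914) = 3008968/874457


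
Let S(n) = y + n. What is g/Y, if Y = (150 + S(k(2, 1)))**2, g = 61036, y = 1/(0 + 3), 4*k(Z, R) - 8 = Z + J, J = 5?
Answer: 8789184/3418801 ≈ 2.5708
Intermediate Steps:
k(Z, R) = 13/4 + Z/4 (k(Z, R) = 2 + (Z + 5)/4 = 2 + (5 + Z)/4 = 2 + (5/4 + Z/4) = 13/4 + Z/4)
y = 1/3 ≈ 0.33333
S(n) = 1/3 + n
Y = 3418801/144 (Y = (150 + (1/3 + (13/4 + (1/4)*2)))**2 = (150 + (1/3 + (13/4 + 1/2)))**2 = (150 + (1/3 + 15/4))**2 = (150 + 49/12)**2 = (1849/12)**2 = 3418801/144 ≈ 23742.)
g/Y = 61036/(3418801/144) = 61036*(144/3418801) = 8789184/3418801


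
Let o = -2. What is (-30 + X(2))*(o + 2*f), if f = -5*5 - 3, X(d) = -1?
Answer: 1798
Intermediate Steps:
f = -28 (f = -25 - 3 = -28)
(-30 + X(2))*(o + 2*f) = (-30 - 1)*(-2 + 2*(-28)) = -31*(-2 - 56) = -31*(-58) = 1798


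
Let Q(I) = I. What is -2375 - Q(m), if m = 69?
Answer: -2444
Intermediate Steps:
-2375 - Q(m) = -2375 - 1*69 = -2375 - 69 = -2444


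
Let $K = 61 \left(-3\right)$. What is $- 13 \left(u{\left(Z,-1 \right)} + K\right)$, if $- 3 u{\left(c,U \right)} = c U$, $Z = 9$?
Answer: $2340$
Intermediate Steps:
$u{\left(c,U \right)} = - \frac{U c}{3}$ ($u{\left(c,U \right)} = - \frac{c U}{3} = - \frac{U c}{3}$)
$K = -183$
$- 13 \left(u{\left(Z,-1 \right)} + K\right) = - 13 \left(\left(- \frac{1}{3}\right) \left(-1\right) 9 - 183\right) = - 13 \left(3 - 183\right) = \left(-13\right) \left(-180\right) = 2340$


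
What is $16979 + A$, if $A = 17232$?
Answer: $34211$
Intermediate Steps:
$16979 + A = 16979 + 17232 = 34211$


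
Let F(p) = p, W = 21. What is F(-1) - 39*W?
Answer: -820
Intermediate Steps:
F(-1) - 39*W = -1 - 39*21 = -1 - 819 = -820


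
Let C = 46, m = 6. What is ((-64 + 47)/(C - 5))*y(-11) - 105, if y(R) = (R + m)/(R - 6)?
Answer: -4310/41 ≈ -105.12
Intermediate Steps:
y(R) = (6 + R)/(-6 + R) (y(R) = (R + 6)/(R - 6) = (6 + R)/(-6 + R))
((-64 + 47)/(C - 5))*y(-11) - 105 = ((-64 + 47)/(46 - 5))*((6 - 11)/(-6 - 11)) - 105 = (-17/41)*(-5/(-17)) - 105 = (-17*1/41)*(-1/17*(-5)) - 105 = -17/41*5/17 - 105 = -5/41 - 105 = -4310/41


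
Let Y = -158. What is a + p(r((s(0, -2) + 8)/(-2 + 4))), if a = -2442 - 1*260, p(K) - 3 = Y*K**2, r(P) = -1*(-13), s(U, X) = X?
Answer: -29401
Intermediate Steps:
r(P) = 13
p(K) = 3 - 158*K**2
a = -2702 (a = -2442 - 260 = -2702)
a + p(r((s(0, -2) + 8)/(-2 + 4))) = -2702 + (3 - 158*13**2) = -2702 + (3 - 158*169) = -2702 + (3 - 26702) = -2702 - 26699 = -29401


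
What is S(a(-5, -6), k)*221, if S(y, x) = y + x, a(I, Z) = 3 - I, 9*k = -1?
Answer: 15691/9 ≈ 1743.4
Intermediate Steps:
k = -⅑ (k = (⅑)*(-1) = -⅑ ≈ -0.11111)
S(y, x) = x + y
S(a(-5, -6), k)*221 = (-⅑ + (3 - 1*(-5)))*221 = (-⅑ + (3 + 5))*221 = (-⅑ + 8)*221 = (71/9)*221 = 15691/9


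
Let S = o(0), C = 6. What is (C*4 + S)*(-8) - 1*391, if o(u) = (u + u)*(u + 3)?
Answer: -583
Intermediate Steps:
o(u) = 2*u*(3 + u) (o(u) = (2*u)*(3 + u) = 2*u*(3 + u))
S = 0 (S = 2*0*(3 + 0) = 2*0*3 = 0)
(C*4 + S)*(-8) - 1*391 = (6*4 + 0)*(-8) - 1*391 = (24 + 0)*(-8) - 391 = 24*(-8) - 391 = -192 - 391 = -583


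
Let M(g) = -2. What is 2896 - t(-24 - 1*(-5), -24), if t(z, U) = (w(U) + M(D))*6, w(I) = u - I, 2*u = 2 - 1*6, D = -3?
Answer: 2776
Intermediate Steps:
u = -2 (u = (2 - 1*6)/2 = (2 - 6)/2 = (½)*(-4) = -2)
w(I) = -2 - I
t(z, U) = -24 - 6*U (t(z, U) = ((-2 - U) - 2)*6 = (-4 - U)*6 = -24 - 6*U)
2896 - t(-24 - 1*(-5), -24) = 2896 - (-24 - 6*(-24)) = 2896 - (-24 + 144) = 2896 - 1*120 = 2896 - 120 = 2776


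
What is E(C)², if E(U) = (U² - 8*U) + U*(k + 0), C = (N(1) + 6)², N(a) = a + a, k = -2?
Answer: 11943936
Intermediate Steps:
N(a) = 2*a
C = 64 (C = (2*1 + 6)² = (2 + 6)² = 8² = 64)
E(U) = U² - 10*U (E(U) = (U² - 8*U) + U*(-2 + 0) = (U² - 8*U) + U*(-2) = (U² - 8*U) - 2*U = U² - 10*U)
E(C)² = (64*(-10 + 64))² = (64*54)² = 3456² = 11943936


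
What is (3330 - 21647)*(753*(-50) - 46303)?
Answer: 1537767101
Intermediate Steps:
(3330 - 21647)*(753*(-50) - 46303) = -18317*(-37650 - 46303) = -18317*(-83953) = 1537767101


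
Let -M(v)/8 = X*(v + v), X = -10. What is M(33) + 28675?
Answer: 33955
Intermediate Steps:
M(v) = 160*v (M(v) = -(-80)*(v + v) = -(-80)*2*v = -(-160)*v = 160*v)
M(33) + 28675 = 160*33 + 28675 = 5280 + 28675 = 33955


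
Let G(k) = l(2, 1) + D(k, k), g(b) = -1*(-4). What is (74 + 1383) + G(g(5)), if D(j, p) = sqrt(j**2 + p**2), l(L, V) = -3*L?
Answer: 1451 + 4*sqrt(2) ≈ 1456.7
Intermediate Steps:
g(b) = 4
G(k) = -6 + sqrt(2)*sqrt(k**2) (G(k) = -3*2 + sqrt(k**2 + k**2) = -6 + sqrt(2*k**2) = -6 + sqrt(2)*sqrt(k**2))
(74 + 1383) + G(g(5)) = (74 + 1383) + (-6 + sqrt(2)*sqrt(4**2)) = 1457 + (-6 + sqrt(2)*sqrt(16)) = 1457 + (-6 + sqrt(2)*4) = 1457 + (-6 + 4*sqrt(2)) = 1451 + 4*sqrt(2)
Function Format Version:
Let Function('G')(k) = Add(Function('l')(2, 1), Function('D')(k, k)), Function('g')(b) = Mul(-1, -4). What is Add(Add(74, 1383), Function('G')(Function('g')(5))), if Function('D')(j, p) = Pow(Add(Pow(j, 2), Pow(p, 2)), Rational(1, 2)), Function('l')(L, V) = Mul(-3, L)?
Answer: Add(1451, Mul(4, Pow(2, Rational(1, 2)))) ≈ 1456.7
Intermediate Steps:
Function('g')(b) = 4
Function('G')(k) = Add(-6, Mul(Pow(2, Rational(1, 2)), Pow(Pow(k, 2), Rational(1, 2)))) (Function('G')(k) = Add(Mul(-3, 2), Pow(Add(Pow(k, 2), Pow(k, 2)), Rational(1, 2))) = Add(-6, Pow(Mul(2, Pow(k, 2)), Rational(1, 2))) = Add(-6, Mul(Pow(2, Rational(1, 2)), Pow(Pow(k, 2), Rational(1, 2)))))
Add(Add(74, 1383), Function('G')(Function('g')(5))) = Add(Add(74, 1383), Add(-6, Mul(Pow(2, Rational(1, 2)), Pow(Pow(4, 2), Rational(1, 2))))) = Add(1457, Add(-6, Mul(Pow(2, Rational(1, 2)), Pow(16, Rational(1, 2))))) = Add(1457, Add(-6, Mul(Pow(2, Rational(1, 2)), 4))) = Add(1457, Add(-6, Mul(4, Pow(2, Rational(1, 2))))) = Add(1451, Mul(4, Pow(2, Rational(1, 2))))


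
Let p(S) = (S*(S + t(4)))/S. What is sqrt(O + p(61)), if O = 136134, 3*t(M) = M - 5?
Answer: 2*sqrt(306438)/3 ≈ 369.05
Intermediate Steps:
t(M) = -5/3 + M/3 (t(M) = (M - 5)/3 = (-5 + M)/3 = -5/3 + M/3)
p(S) = -1/3 + S (p(S) = (S*(S + (-5/3 + (1/3)*4)))/S = (S*(S + (-5/3 + 4/3)))/S = (S*(S - 1/3))/S = (S*(-1/3 + S))/S = -1/3 + S)
sqrt(O + p(61)) = sqrt(136134 + (-1/3 + 61)) = sqrt(136134 + 182/3) = sqrt(408584/3) = 2*sqrt(306438)/3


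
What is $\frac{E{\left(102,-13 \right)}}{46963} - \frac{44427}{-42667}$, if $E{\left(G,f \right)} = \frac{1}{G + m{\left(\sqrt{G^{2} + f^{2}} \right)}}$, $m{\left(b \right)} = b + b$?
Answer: $\frac{33265961228727}{31948113998024} + \frac{\sqrt{10573}}{748778072} \approx 1.0413$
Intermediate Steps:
$m{\left(b \right)} = 2 b$
$E{\left(G,f \right)} = \frac{1}{G + 2 \sqrt{G^{2} + f^{2}}}$
$\frac{E{\left(102,-13 \right)}}{46963} - \frac{44427}{-42667} = \frac{1}{\left(102 + 2 \sqrt{102^{2} + \left(-13\right)^{2}}\right) 46963} - \frac{44427}{-42667} = \frac{1}{102 + 2 \sqrt{10404 + 169}} \cdot \frac{1}{46963} - - \frac{44427}{42667} = \frac{1}{102 + 2 \sqrt{10573}} \cdot \frac{1}{46963} + \frac{44427}{42667} = \frac{1}{46963 \left(102 + 2 \sqrt{10573}\right)} + \frac{44427}{42667} = \frac{44427}{42667} + \frac{1}{46963 \left(102 + 2 \sqrt{10573}\right)}$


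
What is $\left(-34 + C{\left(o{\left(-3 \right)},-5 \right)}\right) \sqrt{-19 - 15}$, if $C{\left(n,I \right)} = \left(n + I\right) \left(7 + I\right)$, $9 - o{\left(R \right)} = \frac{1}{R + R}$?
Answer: $- \frac{77 i \sqrt{34}}{3} \approx - 149.66 i$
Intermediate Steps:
$o{\left(R \right)} = 9 - \frac{1}{2 R}$ ($o{\left(R \right)} = 9 - \frac{1}{R + R} = 9 - \frac{1}{2 R}$)
$C{\left(n,I \right)} = \left(7 + I\right) \left(I + n\right)$ ($C{\left(n,I \right)} = \left(I + n\right) \left(7 + I\right) = \left(7 + I\right) \left(I + n\right)$)
$\left(-34 + C{\left(o{\left(-3 \right)},-5 \right)}\right) \sqrt{-19 - 15} = \left(-34 + \left(\left(-5\right)^{2} + 7 \left(-5\right) + 7 \left(9 - \frac{1}{2 \left(-3\right)}\right) - 5 \left(9 - \frac{1}{2 \left(-3\right)}\right)\right)\right) \sqrt{-19 - 15} = \left(-34 + \left(25 - 35 + 7 \left(9 - - \frac{1}{6}\right) - 5 \left(9 - - \frac{1}{6}\right)\right)\right) \sqrt{-34} = \left(-34 + \left(25 - 35 + 7 \left(9 + \frac{1}{6}\right) - 5 \left(9 + \frac{1}{6}\right)\right)\right) i \sqrt{34} = \left(-34 + \left(25 - 35 + 7 \cdot \frac{55}{6} - \frac{275}{6}\right)\right) i \sqrt{34} = \left(-34 + \left(25 - 35 + \frac{385}{6} - \frac{275}{6}\right)\right) i \sqrt{34} = \left(-34 + \frac{25}{3}\right) i \sqrt{34} = - \frac{77 i \sqrt{34}}{3}$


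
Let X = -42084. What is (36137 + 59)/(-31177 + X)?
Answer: -36196/73261 ≈ -0.49407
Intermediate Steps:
(36137 + 59)/(-31177 + X) = (36137 + 59)/(-31177 - 42084) = 36196/(-73261) = 36196*(-1/73261) = -36196/73261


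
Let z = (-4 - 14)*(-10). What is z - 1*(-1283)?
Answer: 1463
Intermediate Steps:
z = 180 (z = -18*(-10) = 180)
z - 1*(-1283) = 180 - 1*(-1283) = 180 + 1283 = 1463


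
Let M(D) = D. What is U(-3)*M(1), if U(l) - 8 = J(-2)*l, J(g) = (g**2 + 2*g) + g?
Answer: 14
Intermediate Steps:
J(g) = g**2 + 3*g
U(l) = 8 - 2*l (U(l) = 8 + (-2*(3 - 2))*l = 8 + (-2*1)*l = 8 - 2*l)
U(-3)*M(1) = (8 - 2*(-3))*1 = (8 + 6)*1 = 14*1 = 14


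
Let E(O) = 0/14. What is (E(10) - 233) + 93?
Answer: -140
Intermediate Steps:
E(O) = 0 (E(O) = 0*(1/14) = 0)
(E(10) - 233) + 93 = (0 - 233) + 93 = -233 + 93 = -140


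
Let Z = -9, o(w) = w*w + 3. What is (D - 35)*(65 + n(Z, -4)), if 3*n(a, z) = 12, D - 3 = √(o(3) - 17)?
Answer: -2208 + 69*I*√5 ≈ -2208.0 + 154.29*I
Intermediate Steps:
o(w) = 3 + w² (o(w) = w² + 3 = 3 + w²)
D = 3 + I*√5 (D = 3 + √((3 + 3²) - 17) = 3 + √((3 + 9) - 17) = 3 + √(12 - 17) = 3 + √(-5) = 3 + I*√5 ≈ 3.0 + 2.2361*I)
n(a, z) = 4 (n(a, z) = (⅓)*12 = 4)
(D - 35)*(65 + n(Z, -4)) = ((3 + I*√5) - 35)*(65 + 4) = (-32 + I*√5)*69 = -2208 + 69*I*√5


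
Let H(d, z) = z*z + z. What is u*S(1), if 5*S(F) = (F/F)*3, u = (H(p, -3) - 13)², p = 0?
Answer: 147/5 ≈ 29.400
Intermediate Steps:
H(d, z) = z + z² (H(d, z) = z² + z = z + z²)
u = 49 (u = (-3*(1 - 3) - 13)² = (-3*(-2) - 13)² = (6 - 13)² = (-7)² = 49)
S(F) = ⅗ (S(F) = ((F/F)*3)/5 = (1*3)/5 = (⅕)*3 = ⅗)
u*S(1) = 49*(⅗) = 147/5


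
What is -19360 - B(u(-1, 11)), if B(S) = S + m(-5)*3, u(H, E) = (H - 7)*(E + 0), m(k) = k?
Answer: -19257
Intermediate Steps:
u(H, E) = E*(-7 + H) (u(H, E) = (-7 + H)*E = E*(-7 + H))
B(S) = -15 + S (B(S) = S - 5*3 = S - 15 = -15 + S)
-19360 - B(u(-1, 11)) = -19360 - (-15 + 11*(-7 - 1)) = -19360 - (-15 + 11*(-8)) = -19360 - (-15 - 88) = -19360 - 1*(-103) = -19360 + 103 = -19257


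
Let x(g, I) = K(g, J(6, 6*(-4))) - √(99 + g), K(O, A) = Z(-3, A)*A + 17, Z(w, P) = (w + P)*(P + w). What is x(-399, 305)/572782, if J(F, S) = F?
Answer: 71/572782 - 5*I*√3/286391 ≈ 0.00012396 - 3.0239e-5*I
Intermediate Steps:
Z(w, P) = (P + w)² (Z(w, P) = (P + w)*(P + w) = (P + w)²)
K(O, A) = 17 + A*(-3 + A)² (K(O, A) = (A - 3)²*A + 17 = (-3 + A)²*A + 17 = A*(-3 + A)² + 17 = 17 + A*(-3 + A)²)
x(g, I) = 71 - √(99 + g) (x(g, I) = (17 + 6*(-3 + 6)²) - √(99 + g) = (17 + 6*3²) - √(99 + g) = (17 + 6*9) - √(99 + g) = (17 + 54) - √(99 + g) = 71 - √(99 + g))
x(-399, 305)/572782 = (71 - √(99 - 399))/572782 = (71 - √(-300))*(1/572782) = (71 - 10*I*√3)*(1/572782) = 71/572782 - 5*I*√3/286391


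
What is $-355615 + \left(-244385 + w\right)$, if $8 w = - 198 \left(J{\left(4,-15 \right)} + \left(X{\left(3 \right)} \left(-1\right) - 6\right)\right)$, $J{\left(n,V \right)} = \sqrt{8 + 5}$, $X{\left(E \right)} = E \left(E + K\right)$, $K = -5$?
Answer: $-600000 - \frac{99 \sqrt{13}}{4} \approx -6.0009 \cdot 10^{5}$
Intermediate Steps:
$X{\left(E \right)} = E \left(-5 + E\right)$ ($X{\left(E \right)} = E \left(E - 5\right) = E \left(-5 + E\right)$)
$J{\left(n,V \right)} = \sqrt{13}$
$w = - \frac{99 \sqrt{13}}{4}$ ($w = \frac{\left(-198\right) \left(\sqrt{13} - \left(6 - 3 \left(-5 + 3\right) \left(-1\right)\right)\right)}{8} = \frac{\left(-198\right) \left(\sqrt{13} - \left(6 - 3 \left(-2\right) \left(-1\right)\right)\right)}{8} = \frac{\left(-198\right) \left(\sqrt{13} - 0\right)}{8} = \frac{\left(-198\right) \left(\sqrt{13} + \left(6 - 6\right)\right)}{8} = \frac{\left(-198\right) \left(\sqrt{13} + 0\right)}{8} = \frac{\left(-198\right) \sqrt{13}}{8} = - \frac{99 \sqrt{13}}{4} \approx -89.237$)
$-355615 + \left(-244385 + w\right) = -355615 - \left(244385 + \frac{99 \sqrt{13}}{4}\right) = -600000 - \frac{99 \sqrt{13}}{4}$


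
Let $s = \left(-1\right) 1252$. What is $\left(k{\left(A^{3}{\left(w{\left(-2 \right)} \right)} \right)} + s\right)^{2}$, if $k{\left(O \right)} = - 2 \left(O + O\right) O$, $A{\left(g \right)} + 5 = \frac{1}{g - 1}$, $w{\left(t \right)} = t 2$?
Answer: $\frac{1575591316937164816}{244140625} \approx 6.4536 \cdot 10^{9}$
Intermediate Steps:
$w{\left(t \right)} = 2 t$
$A{\left(g \right)} = -5 + \frac{1}{-1 + g}$ ($A{\left(g \right)} = -5 + \frac{1}{g - 1} = -5 + \frac{1}{-1 + g}$)
$k{\left(O \right)} = - 4 O^{2}$ ($k{\left(O \right)} = - 2 \cdot 2 O O = - 4 O O = - 4 O^{2}$)
$s = -1252$
$\left(k{\left(A^{3}{\left(w{\left(-2 \right)} \right)} \right)} + s\right)^{2} = \left(- 4 \left(\left(\frac{6 - 5 \cdot 2 \left(-2\right)}{-1 + 2 \left(-2\right)}\right)^{3}\right)^{2} - 1252\right)^{2} = \left(- 4 \left(\left(\frac{6 - -20}{-1 - 4}\right)^{3}\right)^{2} - 1252\right)^{2} = \left(- 4 \left(\left(\frac{6 + 20}{-5}\right)^{3}\right)^{2} - 1252\right)^{2} = \left(- 4 \left(\left(\left(- \frac{1}{5}\right) 26\right)^{3}\right)^{2} - 1252\right)^{2} = \left(- 4 \left(\left(- \frac{26}{5}\right)^{3}\right)^{2} - 1252\right)^{2} = \left(- 4 \left(- \frac{17576}{125}\right)^{2} - 1252\right)^{2} = \left(\left(-4\right) \frac{308915776}{15625} - 1252\right)^{2} = \left(- \frac{1235663104}{15625} - 1252\right)^{2} = \left(- \frac{1255225604}{15625}\right)^{2} = \frac{1575591316937164816}{244140625}$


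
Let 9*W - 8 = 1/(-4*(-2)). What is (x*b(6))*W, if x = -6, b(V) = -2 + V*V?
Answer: -1105/6 ≈ -184.17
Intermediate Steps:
b(V) = -2 + V**2
W = 65/72 (W = 8/9 + 1/(9*((-4*(-2)))) = 8/9 + (1/9)/8 = 8/9 + (1/9)*(1/8) = 8/9 + 1/72 = 65/72 ≈ 0.90278)
(x*b(6))*W = -6*(-2 + 6**2)*(65/72) = -6*(-2 + 36)*(65/72) = -6*34*(65/72) = -204*65/72 = -1105/6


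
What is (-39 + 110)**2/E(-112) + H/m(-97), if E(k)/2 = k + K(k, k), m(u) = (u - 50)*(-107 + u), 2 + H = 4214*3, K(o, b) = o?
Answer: -5196671/479808 ≈ -10.831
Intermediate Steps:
H = 12640 (H = -2 + 4214*3 = -2 + 12642 = 12640)
m(u) = (-107 + u)*(-50 + u) (m(u) = (-50 + u)*(-107 + u) = (-107 + u)*(-50 + u))
E(k) = 4*k (E(k) = 2*(k + k) = 2*(2*k) = 4*k)
(-39 + 110)**2/E(-112) + H/m(-97) = (-39 + 110)**2/((4*(-112))) + 12640/(5350 + (-97)**2 - 157*(-97)) = 71**2/(-448) + 12640/(5350 + 9409 + 15229) = 5041*(-1/448) + 12640/29988 = -5041/448 + 12640*(1/29988) = -5041/448 + 3160/7497 = -5196671/479808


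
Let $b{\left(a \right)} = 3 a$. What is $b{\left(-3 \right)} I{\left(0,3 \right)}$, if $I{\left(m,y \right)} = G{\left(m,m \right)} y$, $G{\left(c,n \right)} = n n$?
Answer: $0$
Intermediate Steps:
$G{\left(c,n \right)} = n^{2}$
$I{\left(m,y \right)} = y m^{2}$ ($I{\left(m,y \right)} = m^{2} y = y m^{2}$)
$b{\left(-3 \right)} I{\left(0,3 \right)} = 3 \left(-3\right) 3 \cdot 0^{2} = - 9 \cdot 3 \cdot 0 = \left(-9\right) 0 = 0$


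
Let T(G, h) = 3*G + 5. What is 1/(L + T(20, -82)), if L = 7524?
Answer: 1/7589 ≈ 0.00013177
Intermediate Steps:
T(G, h) = 5 + 3*G
1/(L + T(20, -82)) = 1/(7524 + (5 + 3*20)) = 1/(7524 + (5 + 60)) = 1/(7524 + 65) = 1/7589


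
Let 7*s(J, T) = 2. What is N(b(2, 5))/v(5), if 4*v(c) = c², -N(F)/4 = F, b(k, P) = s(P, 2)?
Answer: -32/175 ≈ -0.18286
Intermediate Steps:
s(J, T) = 2/7 (s(J, T) = (⅐)*2 = 2/7)
b(k, P) = 2/7
N(F) = -4*F
v(c) = c²/4
N(b(2, 5))/v(5) = (-4*2/7)/(((¼)*5²)) = -8/(7*((¼)*25)) = -8/(7*25/4) = -8/7*4/25 = -32/175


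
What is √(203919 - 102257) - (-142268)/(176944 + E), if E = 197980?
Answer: 35567/93731 + √101662 ≈ 319.22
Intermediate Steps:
√(203919 - 102257) - (-142268)/(176944 + E) = √(203919 - 102257) - (-142268)/(176944 + 197980) = √101662 - (-142268)/374924 = √101662 - 1*(-35567/93731) = √101662 + 35567/93731 = 35567/93731 + √101662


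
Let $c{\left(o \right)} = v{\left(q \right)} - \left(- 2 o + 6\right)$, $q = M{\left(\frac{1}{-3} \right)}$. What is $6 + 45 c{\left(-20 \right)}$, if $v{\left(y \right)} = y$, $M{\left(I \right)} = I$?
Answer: $-2079$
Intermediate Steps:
$q = - \frac{1}{3}$ ($q = \frac{1}{-3} = - \frac{1}{3} \approx -0.33333$)
$c{\left(o \right)} = - \frac{19}{3} + 2 o$ ($c{\left(o \right)} = - \frac{1}{3} - \left(- 2 o + 6\right) = - \frac{1}{3} - \left(6 - 2 o\right) = - \frac{1}{3} + \left(-6 + 2 o\right) = - \frac{19}{3} + 2 o$)
$6 + 45 c{\left(-20 \right)} = 6 + 45 \left(- \frac{19}{3} + 2 \left(-20\right)\right) = 6 + 45 \left(- \frac{19}{3} - 40\right) = 6 + 45 \left(- \frac{139}{3}\right) = 6 - 2085 = -2079$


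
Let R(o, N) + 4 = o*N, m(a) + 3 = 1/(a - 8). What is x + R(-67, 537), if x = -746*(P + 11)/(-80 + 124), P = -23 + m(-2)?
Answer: -7859937/220 ≈ -35727.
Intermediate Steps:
m(a) = -3 + 1/(-8 + a) (m(a) = -3 + 1/(a - 8) = -3 + 1/(-8 + a))
P = -261/10 (P = -23 + (25 - 3*(-2))/(-8 - 2) = -23 + (25 + 6)/(-10) = -23 - ⅒*31 = -23 - 31/10 = -261/10 ≈ -26.100)
R(o, N) = -4 + N*o (R(o, N) = -4 + o*N = -4 + N*o)
x = 56323/220 (x = -746*(-261/10 + 11)/(-80 + 124) = -(-56323)/(5*44) = -746*(-151/440) = 56323/220 ≈ 256.01)
x + R(-67, 537) = 56323/220 + (-4 + 537*(-67)) = 56323/220 + (-4 - 35979) = 56323/220 - 35983 = -7859937/220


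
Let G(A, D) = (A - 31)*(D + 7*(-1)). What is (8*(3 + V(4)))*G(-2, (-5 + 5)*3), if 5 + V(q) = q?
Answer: 3696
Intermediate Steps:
V(q) = -5 + q
G(A, D) = (-31 + A)*(-7 + D) (G(A, D) = (-31 + A)*(D - 7) = (-31 + A)*(-7 + D))
(8*(3 + V(4)))*G(-2, (-5 + 5)*3) = (8*(3 + (-5 + 4)))*(217 - 31*(-5 + 5)*3 - 7*(-2) - 2*(-5 + 5)*3) = (8*(3 - 1))*(217 - 0*3 + 14 - 0*3) = (8*2)*(217 - 31*0 + 14 - 2*0) = 16*(217 + 0 + 14 + 0) = 16*231 = 3696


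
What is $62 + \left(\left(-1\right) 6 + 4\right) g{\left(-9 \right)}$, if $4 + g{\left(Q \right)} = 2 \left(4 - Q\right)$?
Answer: $18$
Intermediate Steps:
$g{\left(Q \right)} = 4 - 2 Q$ ($g{\left(Q \right)} = -4 + 2 \left(4 - Q\right) = -4 - \left(-8 + 2 Q\right) = 4 - 2 Q$)
$62 + \left(\left(-1\right) 6 + 4\right) g{\left(-9 \right)} = 62 + \left(\left(-1\right) 6 + 4\right) \left(4 - -18\right) = 62 + \left(-6 + 4\right) \left(4 + 18\right) = 62 - 44 = 18$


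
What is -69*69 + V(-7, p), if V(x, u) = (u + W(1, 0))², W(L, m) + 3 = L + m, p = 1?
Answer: -4760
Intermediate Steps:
W(L, m) = -3 + L + m (W(L, m) = -3 + (L + m) = -3 + L + m)
V(x, u) = (-2 + u)² (V(x, u) = (u + (-3 + 1 + 0))² = (u - 2)² = (-2 + u)²)
-69*69 + V(-7, p) = -69*69 + (-2 + 1)² = -4761 + (-1)² = -4761 + 1 = -4760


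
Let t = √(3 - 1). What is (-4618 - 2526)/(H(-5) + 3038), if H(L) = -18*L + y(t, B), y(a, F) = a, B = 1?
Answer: -11173216/4892191 + 3572*√2/4892191 ≈ -2.2829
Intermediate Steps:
t = √2 ≈ 1.4142
H(L) = √2 - 18*L (H(L) = -18*L + √2 = √2 - 18*L)
(-4618 - 2526)/(H(-5) + 3038) = (-4618 - 2526)/((√2 - 18*(-5)) + 3038) = -7144/((√2 + 90) + 3038) = -7144/((90 + √2) + 3038) = -7144/(3128 + √2)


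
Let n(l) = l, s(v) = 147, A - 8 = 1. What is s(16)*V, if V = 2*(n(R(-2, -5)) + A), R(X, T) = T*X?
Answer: 5586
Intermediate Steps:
A = 9 (A = 8 + 1 = 9)
V = 38 (V = 2*(-5*(-2) + 9) = 2*(10 + 9) = 2*19 = 38)
s(16)*V = 147*38 = 5586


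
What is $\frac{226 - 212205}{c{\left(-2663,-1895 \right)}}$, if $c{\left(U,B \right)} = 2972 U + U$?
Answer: $\frac{211979}{7917099} \approx 0.026775$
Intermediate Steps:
$c{\left(U,B \right)} = 2973 U$
$\frac{226 - 212205}{c{\left(-2663,-1895 \right)}} = \frac{226 - 212205}{2973 \left(-2663\right)} = \frac{226 - 212205}{-7917099} = \left(-211979\right) \left(- \frac{1}{7917099}\right) = \frac{211979}{7917099}$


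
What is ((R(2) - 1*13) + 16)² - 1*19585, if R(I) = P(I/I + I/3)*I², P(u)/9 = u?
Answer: -15616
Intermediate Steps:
P(u) = 9*u
R(I) = I²*(9 + 3*I) (R(I) = (9*(I/I + I/3))*I² = (9*(1 + I*(⅓)))*I² = (9*(1 + I/3))*I² = (9 + 3*I)*I² = I²*(9 + 3*I))
((R(2) - 1*13) + 16)² - 1*19585 = ((3*2²*(3 + 2) - 1*13) + 16)² - 1*19585 = ((3*4*5 - 13) + 16)² - 19585 = ((60 - 13) + 16)² - 19585 = (47 + 16)² - 19585 = 63² - 19585 = 3969 - 19585 = -15616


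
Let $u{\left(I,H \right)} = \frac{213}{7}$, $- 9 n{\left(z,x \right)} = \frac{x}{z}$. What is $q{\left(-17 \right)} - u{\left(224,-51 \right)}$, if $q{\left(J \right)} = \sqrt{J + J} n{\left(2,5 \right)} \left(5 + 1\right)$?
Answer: $- \frac{213}{7} - \frac{5 i \sqrt{34}}{3} \approx -30.429 - 9.7182 i$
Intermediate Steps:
$n{\left(z,x \right)} = - \frac{x}{9 z}$ ($n{\left(z,x \right)} = - \frac{x \frac{1}{z}}{9} = - \frac{x}{9 z}$)
$u{\left(I,H \right)} = \frac{213}{7}$ ($u{\left(I,H \right)} = 213 \cdot \frac{1}{7} = \frac{213}{7}$)
$q{\left(J \right)} = - \frac{5 \sqrt{2} \sqrt{J}}{3}$ ($q{\left(J \right)} = \sqrt{J + J} \left(- \frac{1}{9}\right) 5 \cdot \frac{1}{2} \left(5 + 1\right) = \sqrt{2 J} \left(- \frac{1}{9}\right) 5 \cdot \frac{1}{2} \cdot 6 = \sqrt{2} \sqrt{J} \left(\left(- \frac{5}{18}\right) 6\right) = \sqrt{2} \sqrt{J} \left(- \frac{5}{3}\right) = - \frac{5 \sqrt{2} \sqrt{J}}{3}$)
$q{\left(-17 \right)} - u{\left(224,-51 \right)} = - \frac{5 \sqrt{2} \sqrt{-17}}{3} - \frac{213}{7} = - \frac{5 \sqrt{2} i \sqrt{17}}{3} - \frac{213}{7} = - \frac{5 i \sqrt{34}}{3} - \frac{213}{7} = - \frac{213}{7} - \frac{5 i \sqrt{34}}{3}$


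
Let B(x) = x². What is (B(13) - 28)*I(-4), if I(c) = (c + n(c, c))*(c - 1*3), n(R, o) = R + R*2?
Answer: 15792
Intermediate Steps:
n(R, o) = 3*R (n(R, o) = R + 2*R = 3*R)
I(c) = 4*c*(-3 + c) (I(c) = (c + 3*c)*(c - 1*3) = (4*c)*(c - 3) = (4*c)*(-3 + c) = 4*c*(-3 + c))
(B(13) - 28)*I(-4) = (13² - 28)*(4*(-4)*(-3 - 4)) = (169 - 28)*(4*(-4)*(-7)) = 141*112 = 15792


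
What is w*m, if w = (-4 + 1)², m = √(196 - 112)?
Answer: 18*√21 ≈ 82.486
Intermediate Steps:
m = 2*√21 (m = √84 = 2*√21 ≈ 9.1651)
w = 9 (w = (-3)² = 9)
w*m = 9*(2*√21) = 18*√21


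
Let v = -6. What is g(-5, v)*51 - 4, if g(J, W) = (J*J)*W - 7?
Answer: -8011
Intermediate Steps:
g(J, W) = -7 + W*J² (g(J, W) = J²*W - 7 = W*J² - 7 = -7 + W*J²)
g(-5, v)*51 - 4 = (-7 - 6*(-5)²)*51 - 4 = (-7 - 6*25)*51 - 4 = (-7 - 150)*51 - 4 = -157*51 - 4 = -8007 - 4 = -8011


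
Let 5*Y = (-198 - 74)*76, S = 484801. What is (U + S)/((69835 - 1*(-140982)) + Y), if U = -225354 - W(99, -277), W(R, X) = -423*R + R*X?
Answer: 1643735/1033413 ≈ 1.5906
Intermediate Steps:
U = -156054 (U = -225354 - 99*(-423 - 277) = -225354 - 99*(-700) = -225354 - 1*(-69300) = -225354 + 69300 = -156054)
Y = -20672/5 (Y = ((-198 - 74)*76)/5 = (-272*76)/5 = (1/5)*(-20672) = -20672/5 ≈ -4134.4)
(U + S)/((69835 - 1*(-140982)) + Y) = (-156054 + 484801)/((69835 - 1*(-140982)) - 20672/5) = 328747/((69835 + 140982) - 20672/5) = 328747/(210817 - 20672/5) = 328747/(1033413/5) = 328747*(5/1033413) = 1643735/1033413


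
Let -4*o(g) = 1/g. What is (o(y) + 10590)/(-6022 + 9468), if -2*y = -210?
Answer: 4447799/1447320 ≈ 3.0731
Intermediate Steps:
y = 105 (y = -½*(-210) = 105)
o(g) = -1/(4*g)
(o(y) + 10590)/(-6022 + 9468) = (-¼/105 + 10590)/(-6022 + 9468) = (-¼*1/105 + 10590)/3446 = (-1/420 + 10590)*(1/3446) = (4447799/420)*(1/3446) = 4447799/1447320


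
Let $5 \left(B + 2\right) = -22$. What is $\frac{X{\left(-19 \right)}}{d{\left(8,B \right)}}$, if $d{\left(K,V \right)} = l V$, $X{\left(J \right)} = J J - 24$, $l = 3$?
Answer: $- \frac{1685}{96} \approx -17.552$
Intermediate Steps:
$B = - \frac{32}{5}$ ($B = -2 + \frac{1}{5} \left(-22\right) = -2 - \frac{22}{5} = - \frac{32}{5} \approx -6.4$)
$X{\left(J \right)} = -24 + J^{2}$ ($X{\left(J \right)} = J^{2} - 24 = -24 + J^{2}$)
$d{\left(K,V \right)} = 3 V$
$\frac{X{\left(-19 \right)}}{d{\left(8,B \right)}} = \frac{-24 + \left(-19\right)^{2}}{3 \left(- \frac{32}{5}\right)} = \frac{-24 + 361}{- \frac{96}{5}} = 337 \left(- \frac{5}{96}\right) = - \frac{1685}{96}$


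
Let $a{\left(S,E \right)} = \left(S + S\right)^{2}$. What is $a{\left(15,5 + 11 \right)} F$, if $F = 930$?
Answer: $837000$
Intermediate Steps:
$a{\left(S,E \right)} = 4 S^{2}$ ($a{\left(S,E \right)} = \left(2 S\right)^{2} = 4 S^{2}$)
$a{\left(15,5 + 11 \right)} F = 4 \cdot 15^{2} \cdot 930 = 4 \cdot 225 \cdot 930 = 900 \cdot 930 = 837000$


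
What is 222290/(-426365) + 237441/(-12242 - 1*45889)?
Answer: -7610564797/1652334921 ≈ -4.6059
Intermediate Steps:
222290/(-426365) + 237441/(-12242 - 1*45889) = 222290*(-1/426365) + 237441/(-12242 - 45889) = -44458/85273 + 237441/(-58131) = -44458/85273 + 237441*(-1/58131) = -44458/85273 - 79147/19377 = -7610564797/1652334921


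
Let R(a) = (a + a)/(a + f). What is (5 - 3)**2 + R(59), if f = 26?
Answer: 458/85 ≈ 5.3882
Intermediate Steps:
R(a) = 2*a/(26 + a) (R(a) = (a + a)/(a + 26) = (2*a)/(26 + a) = 2*a/(26 + a))
(5 - 3)**2 + R(59) = (5 - 3)**2 + 2*59/(26 + 59) = 2**2 + 2*59/85 = 4 + 2*59*(1/85) = 4 + 118/85 = 458/85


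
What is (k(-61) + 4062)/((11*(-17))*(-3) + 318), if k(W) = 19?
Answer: 4081/879 ≈ 4.6428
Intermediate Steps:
(k(-61) + 4062)/((11*(-17))*(-3) + 318) = (19 + 4062)/((11*(-17))*(-3) + 318) = 4081/(-187*(-3) + 318) = 4081/(561 + 318) = 4081/879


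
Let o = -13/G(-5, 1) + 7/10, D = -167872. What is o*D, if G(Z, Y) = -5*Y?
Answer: -2769888/5 ≈ -5.5398e+5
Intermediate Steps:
o = 33/10 (o = -13/((-5*1)) + 7/10 = -13/(-5) + 7*(1/10) = -13*(-1/5) + 7/10 = 13/5 + 7/10 = 33/10 ≈ 3.3000)
o*D = (33/10)*(-167872) = -2769888/5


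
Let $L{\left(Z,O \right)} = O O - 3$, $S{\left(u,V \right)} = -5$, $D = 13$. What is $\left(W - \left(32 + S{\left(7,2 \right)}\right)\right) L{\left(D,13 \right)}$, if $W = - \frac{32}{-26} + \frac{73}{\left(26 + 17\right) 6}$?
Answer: $- \frac{7094923}{1677} \approx -4230.7$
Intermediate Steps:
$L{\left(Z,O \right)} = -3 + O^{2}$ ($L{\left(Z,O \right)} = O^{2} - 3 = -3 + O^{2}$)
$W = \frac{5077}{3354}$ ($W = \left(-32\right) \left(- \frac{1}{26}\right) + \frac{73}{43 \cdot 6} = \frac{16}{13} + \frac{73}{258} = \frac{5077}{3354} \approx 1.5137$)
$\left(W - \left(32 + S{\left(7,2 \right)}\right)\right) L{\left(D,13 \right)} = \left(\frac{5077}{3354} - 27\right) \left(-3 + 13^{2}\right) = \left(\frac{5077}{3354} + \left(-32 + 5\right)\right) \left(-3 + 169\right) = \left(\frac{5077}{3354} - 27\right) 166 = \left(- \frac{85481}{3354}\right) 166 = - \frac{7094923}{1677}$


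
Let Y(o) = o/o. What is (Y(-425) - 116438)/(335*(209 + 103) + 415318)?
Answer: -116437/519838 ≈ -0.22399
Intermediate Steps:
Y(o) = 1
(Y(-425) - 116438)/(335*(209 + 103) + 415318) = (1 - 116438)/(335*(209 + 103) + 415318) = -116437/(335*312 + 415318) = -116437/(104520 + 415318) = -116437/519838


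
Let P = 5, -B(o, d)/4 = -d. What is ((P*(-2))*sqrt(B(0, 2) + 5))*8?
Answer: -80*sqrt(13) ≈ -288.44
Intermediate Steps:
B(o, d) = 4*d (B(o, d) = -(-4)*d = 4*d)
((P*(-2))*sqrt(B(0, 2) + 5))*8 = ((5*(-2))*sqrt(4*2 + 5))*8 = -10*sqrt(8 + 5)*8 = -10*sqrt(13)*8 = -80*sqrt(13)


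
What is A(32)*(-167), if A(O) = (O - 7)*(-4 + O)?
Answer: -116900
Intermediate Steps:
A(O) = (-7 + O)*(-4 + O)
A(32)*(-167) = (28 + 32**2 - 11*32)*(-167) = (28 + 1024 - 352)*(-167) = 700*(-167) = -116900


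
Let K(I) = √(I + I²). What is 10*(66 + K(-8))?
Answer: 660 + 20*√14 ≈ 734.83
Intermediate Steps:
10*(66 + K(-8)) = 10*(66 + √(-8*(1 - 8))) = 10*(66 + √(-8*(-7))) = 10*(66 + √56) = 10*(66 + 2*√14) = 660 + 20*√14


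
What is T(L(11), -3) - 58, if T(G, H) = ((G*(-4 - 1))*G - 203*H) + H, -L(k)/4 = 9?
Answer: -5932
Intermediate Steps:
L(k) = -36 (L(k) = -4*9 = -36)
T(G, H) = -202*H - 5*G² (T(G, H) = ((G*(-5))*G - 203*H) + H = ((-5*G)*G - 203*H) + H = (-5*G² - 203*H) + H = (-203*H - 5*G²) + H = -202*H - 5*G²)
T(L(11), -3) - 58 = (-202*(-3) - 5*(-36)²) - 58 = (606 - 5*1296) - 58 = (606 - 6480) - 58 = -5874 - 58 = -5932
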